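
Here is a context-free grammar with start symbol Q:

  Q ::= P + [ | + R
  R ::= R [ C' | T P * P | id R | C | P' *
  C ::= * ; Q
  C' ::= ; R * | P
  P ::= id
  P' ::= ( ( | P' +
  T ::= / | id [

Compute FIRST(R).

From R ::= R [ C': add FIRST(R) = { (, *, /, id }.
From R ::= T P * P: add FIRST(T) = { /, id }.
R ::= id R contributes {id}.
From R ::= C: add FIRST(C) = { * }.
From R ::= P' *: add FIRST(P') = { ( }.
Union: FIRST(R) = { (, *, /, id }.

{ (, *, /, id }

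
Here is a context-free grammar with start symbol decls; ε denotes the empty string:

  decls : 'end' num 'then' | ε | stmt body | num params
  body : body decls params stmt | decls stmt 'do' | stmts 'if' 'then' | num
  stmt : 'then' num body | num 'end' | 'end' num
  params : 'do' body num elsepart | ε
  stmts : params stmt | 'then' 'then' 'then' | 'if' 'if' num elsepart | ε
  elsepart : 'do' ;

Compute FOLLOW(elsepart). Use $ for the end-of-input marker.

{ $, 'do', 'end', 'if', 'then', num }

In params : 'do' body num elsepart: elsepart is at the end, add FOLLOW(params) = { $, 'do', 'end', 'then', num }.
In stmts : 'if' 'if' num elsepart: elsepart is at the end, add FOLLOW(stmts) = { 'if' }.
Union: FOLLOW(elsepart) = { $, 'do', 'end', 'if', 'then', num }.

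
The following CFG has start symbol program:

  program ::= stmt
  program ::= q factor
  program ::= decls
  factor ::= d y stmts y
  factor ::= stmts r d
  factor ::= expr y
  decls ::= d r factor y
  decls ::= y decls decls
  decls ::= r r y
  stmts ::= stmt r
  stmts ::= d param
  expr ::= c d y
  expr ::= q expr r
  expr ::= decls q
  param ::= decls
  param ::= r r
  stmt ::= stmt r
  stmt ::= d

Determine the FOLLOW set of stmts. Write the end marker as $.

{ r, y }

In factor ::= d y stmts y: add FIRST(y) = { y }.
In factor ::= stmts r d: add FIRST(r d) = { r }.
Union: FOLLOW(stmts) = { r, y }.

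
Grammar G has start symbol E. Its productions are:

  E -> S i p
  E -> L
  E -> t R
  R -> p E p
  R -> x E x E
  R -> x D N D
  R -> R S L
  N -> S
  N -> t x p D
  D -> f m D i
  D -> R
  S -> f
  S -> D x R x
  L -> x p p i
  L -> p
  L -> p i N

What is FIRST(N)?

From N -> S: add FIRST(S) = { f, p, x }.
N -> t x p D contributes {t}.
Union: FIRST(N) = { f, p, t, x }.

{ f, p, t, x }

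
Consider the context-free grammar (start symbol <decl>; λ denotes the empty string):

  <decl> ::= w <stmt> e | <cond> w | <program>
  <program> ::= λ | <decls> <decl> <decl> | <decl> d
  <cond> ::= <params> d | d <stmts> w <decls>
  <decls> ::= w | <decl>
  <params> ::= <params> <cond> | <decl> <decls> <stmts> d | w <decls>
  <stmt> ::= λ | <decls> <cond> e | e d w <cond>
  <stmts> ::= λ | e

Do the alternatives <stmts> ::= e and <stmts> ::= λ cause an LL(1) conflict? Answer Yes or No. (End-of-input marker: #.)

No

FIRST(e) = { e } and FIRST(λ) = { λ }.
The second is nullable but FOLLOW(<stmts>) = { d, w } is disjoint from FIRST of the first.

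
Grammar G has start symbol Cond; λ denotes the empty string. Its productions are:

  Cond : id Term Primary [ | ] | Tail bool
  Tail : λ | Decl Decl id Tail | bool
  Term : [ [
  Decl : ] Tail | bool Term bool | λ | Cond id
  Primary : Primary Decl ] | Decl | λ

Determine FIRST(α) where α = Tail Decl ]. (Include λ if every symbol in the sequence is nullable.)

{ ], bool, id }

Add FIRST(Tail)\{λ} = { ], bool, id }; Tail is nullable, continue.
Add FIRST(Decl)\{λ} = { ], bool, id }; Decl is nullable, continue.
] is a terminal; add {]} and stop.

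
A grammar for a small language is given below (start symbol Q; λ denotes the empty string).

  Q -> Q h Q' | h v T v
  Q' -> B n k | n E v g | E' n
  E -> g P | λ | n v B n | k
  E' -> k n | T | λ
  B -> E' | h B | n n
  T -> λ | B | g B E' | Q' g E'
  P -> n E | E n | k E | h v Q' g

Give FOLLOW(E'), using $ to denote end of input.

{ g, h, k, n, v }

In Q' -> E' n: add FIRST(n) = { n }.
In B -> E': E' is at the end, add FOLLOW(B) = { g, h, k, n, v }.
In T -> g B E': E' is at the end, add FOLLOW(T) = { g, h, k, n, v }.
In T -> Q' g E': E' is at the end, add FOLLOW(T) = { g, h, k, n, v }.
Union: FOLLOW(E') = { g, h, k, n, v }.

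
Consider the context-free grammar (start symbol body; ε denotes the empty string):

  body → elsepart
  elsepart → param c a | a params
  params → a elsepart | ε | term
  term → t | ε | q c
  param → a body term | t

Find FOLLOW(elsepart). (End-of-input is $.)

In body → elsepart: elsepart is at the end, add FOLLOW(body) = { $, c, q, t }.
In params → a elsepart: elsepart is at the end, add FOLLOW(params) = { $, c, q, t }.
Union: FOLLOW(elsepart) = { $, c, q, t }.

{ $, c, q, t }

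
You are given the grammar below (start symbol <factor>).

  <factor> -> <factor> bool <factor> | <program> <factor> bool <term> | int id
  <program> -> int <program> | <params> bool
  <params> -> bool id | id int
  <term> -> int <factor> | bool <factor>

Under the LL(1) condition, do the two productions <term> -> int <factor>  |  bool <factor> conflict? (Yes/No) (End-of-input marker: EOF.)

No

FIRST(int <factor>) = { int } and FIRST(bool <factor>) = { bool }.
The FIRST sets are disjoint and neither alternative is nullable — no conflict.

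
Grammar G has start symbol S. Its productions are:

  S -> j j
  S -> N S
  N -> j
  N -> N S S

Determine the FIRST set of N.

N -> j contributes {j}.
From N -> N S S: add FIRST(N) = { j }.
Union: FIRST(N) = { j }.

{ j }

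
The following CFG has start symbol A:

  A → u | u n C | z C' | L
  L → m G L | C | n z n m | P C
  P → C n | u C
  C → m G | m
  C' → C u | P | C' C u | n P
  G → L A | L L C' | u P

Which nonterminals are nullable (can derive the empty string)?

No nonterminal has an empty production or an RHS whose symbols are all nullable.

{ } (none)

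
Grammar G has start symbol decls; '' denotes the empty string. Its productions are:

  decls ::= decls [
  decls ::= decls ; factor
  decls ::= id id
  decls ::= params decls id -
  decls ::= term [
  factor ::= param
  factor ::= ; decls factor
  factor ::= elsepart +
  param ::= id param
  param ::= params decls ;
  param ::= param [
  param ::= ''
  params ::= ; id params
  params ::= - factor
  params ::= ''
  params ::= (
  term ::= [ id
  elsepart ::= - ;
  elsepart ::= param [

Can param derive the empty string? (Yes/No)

Yes

param has an ''-production, so param ⇒ ''.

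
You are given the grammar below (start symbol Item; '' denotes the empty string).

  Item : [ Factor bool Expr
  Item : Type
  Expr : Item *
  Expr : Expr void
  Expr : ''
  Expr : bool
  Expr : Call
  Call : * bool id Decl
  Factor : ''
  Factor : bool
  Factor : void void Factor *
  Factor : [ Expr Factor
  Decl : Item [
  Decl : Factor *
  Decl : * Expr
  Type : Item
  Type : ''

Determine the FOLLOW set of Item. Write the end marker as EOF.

{ EOF, *, [ }

Item is the start symbol, so EOF ∈ FOLLOW(Item).
In Expr : Item *: add FIRST(*) = { * }.
In Decl : Item [: add FIRST([) = { [ }.
In Type : Item: Item is at the end, add FOLLOW(Type) = { EOF, *, [ }.
Union: FOLLOW(Item) = { EOF, *, [ }.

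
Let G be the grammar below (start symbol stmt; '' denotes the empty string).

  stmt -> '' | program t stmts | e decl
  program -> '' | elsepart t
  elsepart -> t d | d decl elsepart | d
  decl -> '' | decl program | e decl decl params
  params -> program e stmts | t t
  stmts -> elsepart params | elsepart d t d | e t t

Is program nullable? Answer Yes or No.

program has an ''-production, so program ⇒ ''.

Yes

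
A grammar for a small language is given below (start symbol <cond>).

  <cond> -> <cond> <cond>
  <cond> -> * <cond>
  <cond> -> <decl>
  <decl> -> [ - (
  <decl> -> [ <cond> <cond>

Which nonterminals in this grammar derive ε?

No nonterminal has an empty production or an RHS whose symbols are all nullable.

{ } (none)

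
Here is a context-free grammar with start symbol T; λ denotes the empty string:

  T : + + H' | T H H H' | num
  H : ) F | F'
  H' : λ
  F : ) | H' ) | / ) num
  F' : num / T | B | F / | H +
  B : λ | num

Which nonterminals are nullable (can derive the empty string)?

Directly nullable (have an λ-production): H', B.
H : F' with every symbol nullable, so H is nullable.
F' : B with every symbol nullable, so F' is nullable.
No other nonterminal has a production whose RHS symbols are all nullable.

{ B, F', H, H' }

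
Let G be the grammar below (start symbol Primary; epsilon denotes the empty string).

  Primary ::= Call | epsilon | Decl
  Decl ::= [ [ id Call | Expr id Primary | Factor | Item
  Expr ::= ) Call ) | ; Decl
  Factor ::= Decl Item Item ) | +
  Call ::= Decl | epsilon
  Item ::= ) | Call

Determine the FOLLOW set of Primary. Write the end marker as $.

{ $, ), +, ;, [, id }

Primary is the start symbol, so $ ∈ FOLLOW(Primary).
In Decl ::= Expr id Primary: Primary is at the end, add FOLLOW(Decl) = { $, ), +, ;, [, id }.
Union: FOLLOW(Primary) = { $, ), +, ;, [, id }.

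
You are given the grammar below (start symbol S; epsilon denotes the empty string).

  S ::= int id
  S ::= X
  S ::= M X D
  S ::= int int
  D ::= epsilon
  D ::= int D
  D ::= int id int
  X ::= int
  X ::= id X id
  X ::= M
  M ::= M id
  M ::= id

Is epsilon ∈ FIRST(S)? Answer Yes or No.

No

Nullable nonterminals: D.
No production of S has an RHS whose symbols are all nullable, so S is not nullable.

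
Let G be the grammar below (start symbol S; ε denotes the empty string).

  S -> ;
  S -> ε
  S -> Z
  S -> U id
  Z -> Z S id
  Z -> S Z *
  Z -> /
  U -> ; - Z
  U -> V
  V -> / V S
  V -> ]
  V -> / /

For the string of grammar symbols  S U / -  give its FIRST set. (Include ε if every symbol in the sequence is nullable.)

Add FIRST(S)\{ε} = { /, ;, ] }; S is nullable, continue.
Add FIRST(U) = { /, ;, ] }; U is not nullable, stop.

{ /, ;, ] }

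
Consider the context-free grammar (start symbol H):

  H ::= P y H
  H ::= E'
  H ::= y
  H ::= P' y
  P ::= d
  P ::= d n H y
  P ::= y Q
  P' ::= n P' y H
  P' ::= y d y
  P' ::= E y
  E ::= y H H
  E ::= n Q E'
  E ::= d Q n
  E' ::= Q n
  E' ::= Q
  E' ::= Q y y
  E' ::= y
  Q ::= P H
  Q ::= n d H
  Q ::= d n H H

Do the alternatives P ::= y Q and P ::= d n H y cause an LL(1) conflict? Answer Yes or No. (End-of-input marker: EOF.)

No

FIRST(y Q) = { y } and FIRST(d n H y) = { d }.
The FIRST sets are disjoint and neither alternative is nullable — no conflict.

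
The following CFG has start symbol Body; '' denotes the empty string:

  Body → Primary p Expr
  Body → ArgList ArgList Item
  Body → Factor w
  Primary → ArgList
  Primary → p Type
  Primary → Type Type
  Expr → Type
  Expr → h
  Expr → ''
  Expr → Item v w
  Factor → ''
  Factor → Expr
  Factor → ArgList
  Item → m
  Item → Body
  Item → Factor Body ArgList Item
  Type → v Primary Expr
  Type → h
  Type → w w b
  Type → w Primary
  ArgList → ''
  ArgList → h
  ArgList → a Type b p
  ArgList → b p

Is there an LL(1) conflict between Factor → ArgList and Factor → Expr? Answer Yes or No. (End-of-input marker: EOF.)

Yes

FIRST(ArgList) = { a, b, h, '' } and FIRST(Expr) = { a, b, h, m, p, v, w, '' }.
Both contain a, so the two alternatives are not disjoint — LL(1) conflict.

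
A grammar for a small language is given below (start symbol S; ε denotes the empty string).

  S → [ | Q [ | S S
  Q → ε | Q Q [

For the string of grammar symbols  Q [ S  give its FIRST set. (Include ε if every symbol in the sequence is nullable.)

Add FIRST(Q)\{ε} = { [ }; Q is nullable, continue.
[ is a terminal; add {[} and stop.

{ [ }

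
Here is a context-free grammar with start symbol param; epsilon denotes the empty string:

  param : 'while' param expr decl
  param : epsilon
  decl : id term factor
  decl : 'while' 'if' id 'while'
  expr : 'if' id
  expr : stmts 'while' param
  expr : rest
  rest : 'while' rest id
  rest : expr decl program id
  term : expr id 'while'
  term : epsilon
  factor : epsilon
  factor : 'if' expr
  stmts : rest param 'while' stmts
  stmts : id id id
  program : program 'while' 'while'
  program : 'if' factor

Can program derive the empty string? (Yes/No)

Nullable nonterminals: factor, param, term.
No production of program has an RHS whose symbols are all nullable, so program is not nullable.

No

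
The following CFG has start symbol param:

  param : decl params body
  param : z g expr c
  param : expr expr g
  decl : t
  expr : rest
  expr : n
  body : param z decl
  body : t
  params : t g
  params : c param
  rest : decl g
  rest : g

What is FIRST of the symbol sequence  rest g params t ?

{ g, t }

Add FIRST(rest) = { g, t }; rest is not nullable, stop.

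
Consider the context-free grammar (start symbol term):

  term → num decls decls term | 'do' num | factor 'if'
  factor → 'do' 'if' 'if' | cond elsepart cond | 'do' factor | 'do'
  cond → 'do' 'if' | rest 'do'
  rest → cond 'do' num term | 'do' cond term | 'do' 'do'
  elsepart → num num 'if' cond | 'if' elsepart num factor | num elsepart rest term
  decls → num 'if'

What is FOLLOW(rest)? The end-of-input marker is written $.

In cond → rest 'do': add FIRST('do') = { 'do' }.
In elsepart → num elsepart rest term: add FIRST(term) = { 'do', num }.
Union: FOLLOW(rest) = { 'do', num }.

{ 'do', num }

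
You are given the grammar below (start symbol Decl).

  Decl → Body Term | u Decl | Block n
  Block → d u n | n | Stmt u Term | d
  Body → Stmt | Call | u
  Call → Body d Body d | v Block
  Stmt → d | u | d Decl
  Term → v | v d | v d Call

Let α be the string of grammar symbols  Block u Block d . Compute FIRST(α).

Add FIRST(Block) = { d, n, u }; Block is not nullable, stop.

{ d, n, u }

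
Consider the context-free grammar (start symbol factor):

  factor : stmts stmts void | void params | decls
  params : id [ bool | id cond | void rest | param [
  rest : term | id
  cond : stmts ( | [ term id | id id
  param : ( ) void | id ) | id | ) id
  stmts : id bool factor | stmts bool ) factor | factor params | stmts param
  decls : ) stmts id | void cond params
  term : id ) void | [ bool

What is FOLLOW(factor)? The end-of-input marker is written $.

factor is the start symbol, so $ ∈ FOLLOW(factor).
In stmts : id bool factor: factor is at the end, add FOLLOW(stmts) = { (, ), bool, id, void }.
In stmts : stmts bool ) factor: factor is at the end, add FOLLOW(stmts) = { (, ), bool, id, void }.
In stmts : factor params: add FIRST(params) = { (, ), id, void }.
Union: FOLLOW(factor) = { $, (, ), bool, id, void }.

{ $, (, ), bool, id, void }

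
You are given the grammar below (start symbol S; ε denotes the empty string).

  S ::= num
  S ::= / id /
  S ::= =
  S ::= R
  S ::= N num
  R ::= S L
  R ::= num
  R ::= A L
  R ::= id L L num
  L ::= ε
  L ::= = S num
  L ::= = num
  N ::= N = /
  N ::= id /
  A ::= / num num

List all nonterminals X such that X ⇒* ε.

Directly nullable (have an ε-production): L.
No other nonterminal has a production whose RHS symbols are all nullable.

{ L }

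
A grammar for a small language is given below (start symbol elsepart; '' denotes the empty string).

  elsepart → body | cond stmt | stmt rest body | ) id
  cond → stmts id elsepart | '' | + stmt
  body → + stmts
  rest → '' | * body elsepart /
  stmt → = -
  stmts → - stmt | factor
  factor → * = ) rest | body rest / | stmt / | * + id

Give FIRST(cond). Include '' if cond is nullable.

{ *, +, -, =, '' }

From cond → stmts id elsepart: add FIRST(stmts) = { *, +, -, = }.
cond → '' contributes ''.
cond → + stmt contributes {+}.
Union: FIRST(cond) = { *, +, -, =, '' }.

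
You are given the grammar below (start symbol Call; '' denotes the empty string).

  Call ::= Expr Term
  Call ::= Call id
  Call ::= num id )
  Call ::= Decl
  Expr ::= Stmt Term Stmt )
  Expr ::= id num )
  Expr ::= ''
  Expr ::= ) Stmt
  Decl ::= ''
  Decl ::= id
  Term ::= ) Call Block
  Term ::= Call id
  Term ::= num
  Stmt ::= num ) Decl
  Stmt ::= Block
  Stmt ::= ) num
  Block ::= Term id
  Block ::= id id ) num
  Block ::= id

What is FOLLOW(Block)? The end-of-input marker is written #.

{ #, ), id, num }

In Term ::= ) Call Block: Block is at the end, add FOLLOW(Term) = { #, ), id, num }.
In Stmt ::= Block: Block is at the end, add FOLLOW(Stmt) = { ), id, num }.
Union: FOLLOW(Block) = { #, ), id, num }.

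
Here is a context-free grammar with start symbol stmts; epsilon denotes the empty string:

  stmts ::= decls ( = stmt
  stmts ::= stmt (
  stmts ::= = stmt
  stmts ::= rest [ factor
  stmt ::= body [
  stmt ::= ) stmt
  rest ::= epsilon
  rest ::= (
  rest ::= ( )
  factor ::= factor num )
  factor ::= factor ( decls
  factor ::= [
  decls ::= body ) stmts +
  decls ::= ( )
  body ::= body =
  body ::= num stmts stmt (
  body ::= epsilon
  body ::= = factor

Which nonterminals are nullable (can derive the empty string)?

Directly nullable (have an epsilon-production): rest, body.
No other nonterminal has a production whose RHS symbols are all nullable.

{ body, rest }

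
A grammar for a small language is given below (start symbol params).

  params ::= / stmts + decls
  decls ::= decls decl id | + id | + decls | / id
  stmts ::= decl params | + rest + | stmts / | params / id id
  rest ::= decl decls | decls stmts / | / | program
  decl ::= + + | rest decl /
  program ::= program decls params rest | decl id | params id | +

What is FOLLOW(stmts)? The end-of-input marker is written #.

In params ::= / stmts + decls: add FIRST(+ decls) = { + }.
In stmts ::= stmts /: add FIRST(/) = { / }.
In rest ::= decls stmts /: add FIRST(/) = { / }.
Union: FOLLOW(stmts) = { +, / }.

{ +, / }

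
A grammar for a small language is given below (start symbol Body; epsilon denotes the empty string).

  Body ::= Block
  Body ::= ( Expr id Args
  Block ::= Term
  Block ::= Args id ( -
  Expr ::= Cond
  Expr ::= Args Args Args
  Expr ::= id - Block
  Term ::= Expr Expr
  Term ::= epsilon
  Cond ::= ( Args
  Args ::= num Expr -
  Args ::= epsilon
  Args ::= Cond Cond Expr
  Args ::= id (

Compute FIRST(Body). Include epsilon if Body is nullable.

{ (, id, num, epsilon }

From Body ::= Block: add FIRST(Block) = { (, id, num, epsilon } (including epsilon since Block is nullable).
Body ::= ( Expr id Args contributes {(}.
Union: FIRST(Body) = { (, id, num, epsilon }.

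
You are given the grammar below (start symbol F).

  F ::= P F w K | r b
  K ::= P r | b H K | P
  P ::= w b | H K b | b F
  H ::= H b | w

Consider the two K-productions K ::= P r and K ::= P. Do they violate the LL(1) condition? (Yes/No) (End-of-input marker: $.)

FIRST(P r) = { b, w } and FIRST(P) = { b, w }.
Both contain b, so the two alternatives are not disjoint — LL(1) conflict.

Yes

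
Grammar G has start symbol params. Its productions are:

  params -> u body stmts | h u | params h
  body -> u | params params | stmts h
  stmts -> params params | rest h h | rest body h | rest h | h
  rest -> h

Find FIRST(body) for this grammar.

{ h, u }

body -> u contributes {u}.
From body -> params params: add FIRST(params) = { h, u }.
From body -> stmts h: add FIRST(stmts) = { h, u }.
Union: FIRST(body) = { h, u }.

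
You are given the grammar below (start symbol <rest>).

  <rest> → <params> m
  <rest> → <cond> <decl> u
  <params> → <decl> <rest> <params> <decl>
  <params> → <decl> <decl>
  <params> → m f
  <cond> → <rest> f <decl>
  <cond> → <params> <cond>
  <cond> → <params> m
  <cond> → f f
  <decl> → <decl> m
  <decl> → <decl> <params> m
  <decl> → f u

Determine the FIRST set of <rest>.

From <rest> → <params> m: add FIRST(<params>) = { f, m }.
From <rest> → <cond> <decl> u: add FIRST(<cond>) = { f, m }.
Union: FIRST(<rest>) = { f, m }.

{ f, m }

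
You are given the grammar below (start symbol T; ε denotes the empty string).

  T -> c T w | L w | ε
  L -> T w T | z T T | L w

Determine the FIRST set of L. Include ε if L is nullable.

From L -> T w T: T nullable, take FIRST(T) ∪ {w} = { c, w, z }.
L -> z T T contributes {z}.
From L -> L w: add FIRST(L) = { c, w, z }.
Union: FIRST(L) = { c, w, z }.

{ c, w, z }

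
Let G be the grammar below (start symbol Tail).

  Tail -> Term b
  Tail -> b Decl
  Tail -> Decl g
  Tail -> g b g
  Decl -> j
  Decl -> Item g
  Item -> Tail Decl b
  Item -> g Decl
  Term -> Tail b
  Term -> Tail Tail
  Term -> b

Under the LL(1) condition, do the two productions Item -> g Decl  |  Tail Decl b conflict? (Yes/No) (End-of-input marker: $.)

Yes

FIRST(g Decl) = { g } and FIRST(Tail Decl b) = { b, g, j }.
Both contain g, so the two alternatives are not disjoint — LL(1) conflict.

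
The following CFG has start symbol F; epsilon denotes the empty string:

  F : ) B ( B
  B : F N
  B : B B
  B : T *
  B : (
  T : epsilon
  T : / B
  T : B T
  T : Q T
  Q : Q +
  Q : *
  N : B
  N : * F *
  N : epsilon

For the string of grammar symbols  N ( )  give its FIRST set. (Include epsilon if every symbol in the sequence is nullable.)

Add FIRST(N)\{epsilon} = { (, ), *, / }; N is nullable, continue.
( is a terminal; add {(} and stop.

{ (, ), *, / }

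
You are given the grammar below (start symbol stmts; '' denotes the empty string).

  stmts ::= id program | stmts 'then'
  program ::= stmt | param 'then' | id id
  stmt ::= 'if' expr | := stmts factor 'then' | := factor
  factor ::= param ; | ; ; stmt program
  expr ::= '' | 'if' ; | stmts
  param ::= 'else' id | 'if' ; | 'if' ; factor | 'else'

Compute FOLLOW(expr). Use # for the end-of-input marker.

{ #, 'else', 'if', 'then', :=, ;, id }

In stmt ::= 'if' expr: expr is at the end, add FOLLOW(stmt) = { #, 'else', 'if', 'then', :=, ;, id }.
Union: FOLLOW(expr) = { #, 'else', 'if', 'then', :=, ;, id }.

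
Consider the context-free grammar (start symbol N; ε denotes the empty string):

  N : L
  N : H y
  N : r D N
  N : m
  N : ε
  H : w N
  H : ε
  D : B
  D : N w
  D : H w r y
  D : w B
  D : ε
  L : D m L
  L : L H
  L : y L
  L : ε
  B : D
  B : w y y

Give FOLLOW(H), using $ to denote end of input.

{ $, w, y }

In N : H y: add FIRST(y) = { y }.
In D : H w r y: add FIRST(w r y) = { w }.
In L : L H: H is at the end, add FOLLOW(L) = { $, w, y }.
Union: FOLLOW(H) = { $, w, y }.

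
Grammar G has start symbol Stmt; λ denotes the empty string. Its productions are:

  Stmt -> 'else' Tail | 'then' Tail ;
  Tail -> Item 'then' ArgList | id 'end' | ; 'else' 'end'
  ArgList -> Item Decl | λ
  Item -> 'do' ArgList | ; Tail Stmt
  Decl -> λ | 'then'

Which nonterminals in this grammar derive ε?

{ ArgList, Decl }

Directly nullable (have an λ-production): ArgList, Decl.
No other nonterminal has a production whose RHS symbols are all nullable.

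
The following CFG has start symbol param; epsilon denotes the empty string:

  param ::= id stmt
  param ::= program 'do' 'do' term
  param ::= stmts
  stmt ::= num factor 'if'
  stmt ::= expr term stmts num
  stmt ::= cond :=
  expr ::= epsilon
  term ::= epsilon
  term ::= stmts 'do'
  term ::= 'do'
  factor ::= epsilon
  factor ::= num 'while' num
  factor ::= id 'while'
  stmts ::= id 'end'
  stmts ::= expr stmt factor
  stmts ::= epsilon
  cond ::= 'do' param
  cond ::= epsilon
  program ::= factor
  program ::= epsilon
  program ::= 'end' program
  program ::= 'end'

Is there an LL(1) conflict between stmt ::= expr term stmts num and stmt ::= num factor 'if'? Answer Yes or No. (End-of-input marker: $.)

FIRST(expr term stmts num) = { 'do', :=, id, num } and FIRST(num factor 'if') = { num }.
Both contain num, so the two alternatives are not disjoint — LL(1) conflict.

Yes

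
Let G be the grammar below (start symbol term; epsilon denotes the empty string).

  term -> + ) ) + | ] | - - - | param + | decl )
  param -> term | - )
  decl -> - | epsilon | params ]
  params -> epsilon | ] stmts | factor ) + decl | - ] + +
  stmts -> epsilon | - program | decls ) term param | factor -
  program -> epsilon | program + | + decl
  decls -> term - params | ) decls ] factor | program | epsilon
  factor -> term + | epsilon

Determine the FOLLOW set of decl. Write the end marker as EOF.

In term -> decl ): add FIRST()) = { ) }.
In params -> factor ) + decl: decl is at the end, add FOLLOW(params) = { ), ] }.
In program -> + decl: decl is at the end, add FOLLOW(program) = { ), +, ] }.
Union: FOLLOW(decl) = { ), +, ] }.

{ ), +, ] }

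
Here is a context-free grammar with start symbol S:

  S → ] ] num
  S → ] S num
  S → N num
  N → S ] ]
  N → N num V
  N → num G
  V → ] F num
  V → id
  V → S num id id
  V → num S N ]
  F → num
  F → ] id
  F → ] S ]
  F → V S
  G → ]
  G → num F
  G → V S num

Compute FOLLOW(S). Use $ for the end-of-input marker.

S is the start symbol, so $ ∈ FOLLOW(S).
In S → ] S num: add FIRST(num) = { num }.
In N → S ] ]: add FIRST(] ]) = { ] }.
In V → S num id id: add FIRST(num id id) = { num }.
In V → num S N ]: add FIRST(N ]) = { ], num }.
In F → ] S ]: add FIRST(]) = { ] }.
In F → V S: S is at the end, add FOLLOW(F) = { ], num }.
In G → V S num: add FIRST(num) = { num }.
Union: FOLLOW(S) = { $, ], num }.

{ $, ], num }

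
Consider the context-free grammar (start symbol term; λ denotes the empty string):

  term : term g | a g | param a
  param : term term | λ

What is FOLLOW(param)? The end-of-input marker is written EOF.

In term : param a: add FIRST(a) = { a }.
Union: FOLLOW(param) = { a }.

{ a }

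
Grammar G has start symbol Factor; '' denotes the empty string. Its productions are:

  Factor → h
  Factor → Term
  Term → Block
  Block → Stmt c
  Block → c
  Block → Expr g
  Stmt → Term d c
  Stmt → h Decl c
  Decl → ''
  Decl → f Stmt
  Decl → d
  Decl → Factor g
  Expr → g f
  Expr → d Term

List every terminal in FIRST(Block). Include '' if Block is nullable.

{ c, d, g, h }

From Block → Stmt c: add FIRST(Stmt) = { c, d, g, h }.
Block → c contributes {c}.
From Block → Expr g: add FIRST(Expr) = { d, g }.
Union: FIRST(Block) = { c, d, g, h }.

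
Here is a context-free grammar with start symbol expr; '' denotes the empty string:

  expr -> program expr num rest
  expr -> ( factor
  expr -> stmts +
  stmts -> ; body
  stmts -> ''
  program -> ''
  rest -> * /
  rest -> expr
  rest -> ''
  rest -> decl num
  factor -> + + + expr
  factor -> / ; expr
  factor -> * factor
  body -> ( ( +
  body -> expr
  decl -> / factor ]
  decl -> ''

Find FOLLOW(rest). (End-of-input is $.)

{ $, +, ], num }

In expr -> program expr num rest: rest is at the end, add FOLLOW(expr) = { $, +, ], num }.
Union: FOLLOW(rest) = { $, +, ], num }.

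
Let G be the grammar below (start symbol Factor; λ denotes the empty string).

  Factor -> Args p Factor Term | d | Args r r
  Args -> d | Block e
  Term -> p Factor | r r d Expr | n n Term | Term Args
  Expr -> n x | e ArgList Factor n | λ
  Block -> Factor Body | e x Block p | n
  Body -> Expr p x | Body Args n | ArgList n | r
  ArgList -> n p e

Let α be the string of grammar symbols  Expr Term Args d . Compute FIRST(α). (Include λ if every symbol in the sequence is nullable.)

Add FIRST(Expr)\{λ} = { e, n }; Expr is nullable, continue.
Add FIRST(Term) = { n, p, r }; Term is not nullable, stop.

{ e, n, p, r }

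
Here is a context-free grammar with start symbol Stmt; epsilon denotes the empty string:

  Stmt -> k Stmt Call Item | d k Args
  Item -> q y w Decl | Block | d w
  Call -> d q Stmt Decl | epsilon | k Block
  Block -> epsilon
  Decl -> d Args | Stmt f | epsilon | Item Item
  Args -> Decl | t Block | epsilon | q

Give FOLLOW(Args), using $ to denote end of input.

In Stmt -> d k Args: Args is at the end, add FOLLOW(Stmt) = { $, d, f, k, q }.
In Decl -> d Args: Args is at the end, add FOLLOW(Decl) = { $, d, f, k, q }.
Union: FOLLOW(Args) = { $, d, f, k, q }.

{ $, d, f, k, q }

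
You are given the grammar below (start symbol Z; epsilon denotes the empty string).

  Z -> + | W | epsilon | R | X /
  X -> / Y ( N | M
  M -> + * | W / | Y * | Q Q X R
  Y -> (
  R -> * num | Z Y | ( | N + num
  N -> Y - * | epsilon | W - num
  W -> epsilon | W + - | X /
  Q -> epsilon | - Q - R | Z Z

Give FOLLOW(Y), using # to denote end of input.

{ #, (, *, +, -, / }

In X -> / Y ( N: add FIRST(( N) = { ( }.
In M -> Y *: add FIRST(*) = { * }.
In R -> Z Y: Y is at the end, add FOLLOW(R) = { #, (, *, +, -, / }.
In N -> Y - *: add FIRST(- *) = { - }.
Union: FOLLOW(Y) = { #, (, *, +, -, / }.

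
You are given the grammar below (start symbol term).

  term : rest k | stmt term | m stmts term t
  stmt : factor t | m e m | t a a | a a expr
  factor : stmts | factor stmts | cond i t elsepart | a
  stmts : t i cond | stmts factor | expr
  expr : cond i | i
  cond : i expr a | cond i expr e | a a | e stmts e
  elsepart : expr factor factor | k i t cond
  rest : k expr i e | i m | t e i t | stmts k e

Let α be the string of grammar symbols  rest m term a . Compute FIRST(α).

Add FIRST(rest) = { a, e, i, k, t }; rest is not nullable, stop.

{ a, e, i, k, t }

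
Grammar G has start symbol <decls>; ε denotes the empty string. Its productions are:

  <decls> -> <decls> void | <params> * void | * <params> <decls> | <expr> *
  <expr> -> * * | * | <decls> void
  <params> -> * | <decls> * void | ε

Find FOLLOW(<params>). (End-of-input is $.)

{ * }

In <decls> -> <params> * void: add FIRST(* void) = { * }.
In <decls> -> * <params> <decls>: add FIRST(<decls>) = { * }.
Union: FOLLOW(<params>) = { * }.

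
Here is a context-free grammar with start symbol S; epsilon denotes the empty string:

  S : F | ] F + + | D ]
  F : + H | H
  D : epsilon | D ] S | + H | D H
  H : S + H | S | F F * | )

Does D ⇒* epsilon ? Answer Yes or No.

Yes

D has an epsilon-production, so D ⇒ epsilon.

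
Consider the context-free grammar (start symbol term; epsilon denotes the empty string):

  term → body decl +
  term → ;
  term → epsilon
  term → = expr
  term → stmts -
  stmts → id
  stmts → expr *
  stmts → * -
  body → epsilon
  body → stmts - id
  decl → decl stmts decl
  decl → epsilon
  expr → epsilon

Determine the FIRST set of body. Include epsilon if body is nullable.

{ *, id, epsilon }

body → epsilon contributes epsilon.
From body → stmts - id: add FIRST(stmts) = { *, id }.
Union: FIRST(body) = { *, id, epsilon }.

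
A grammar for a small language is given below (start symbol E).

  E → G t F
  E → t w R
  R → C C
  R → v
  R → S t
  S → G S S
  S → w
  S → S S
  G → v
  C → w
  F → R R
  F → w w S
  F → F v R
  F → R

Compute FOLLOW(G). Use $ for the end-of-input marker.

{ t, v, w }

In E → G t F: add FIRST(t F) = { t }.
In S → G S S: add FIRST(S S) = { v, w }.
Union: FOLLOW(G) = { t, v, w }.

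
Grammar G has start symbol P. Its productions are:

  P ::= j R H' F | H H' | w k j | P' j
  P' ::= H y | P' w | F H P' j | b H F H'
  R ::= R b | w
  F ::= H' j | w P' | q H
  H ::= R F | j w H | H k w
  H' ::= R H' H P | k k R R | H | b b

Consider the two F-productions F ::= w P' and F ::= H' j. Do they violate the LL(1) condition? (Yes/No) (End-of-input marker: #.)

FIRST(w P') = { w } and FIRST(H' j) = { b, j, k, w }.
Both contain w, so the two alternatives are not disjoint — LL(1) conflict.

Yes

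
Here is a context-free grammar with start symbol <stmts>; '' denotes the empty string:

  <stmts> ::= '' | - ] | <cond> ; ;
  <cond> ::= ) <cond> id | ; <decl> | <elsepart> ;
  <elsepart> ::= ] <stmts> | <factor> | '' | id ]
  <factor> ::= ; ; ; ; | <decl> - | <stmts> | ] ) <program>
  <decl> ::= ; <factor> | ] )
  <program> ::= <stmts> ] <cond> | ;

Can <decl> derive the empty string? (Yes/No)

No

Nullable nonterminals: <elsepart>, <factor>, <stmts>.
No production of <decl> has an RHS whose symbols are all nullable, so <decl> is not nullable.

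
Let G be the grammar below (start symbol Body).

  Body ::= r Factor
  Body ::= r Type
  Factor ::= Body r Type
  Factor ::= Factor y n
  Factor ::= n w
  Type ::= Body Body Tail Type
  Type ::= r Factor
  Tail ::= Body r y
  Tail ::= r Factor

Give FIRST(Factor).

{ n, r }

From Factor ::= Body r Type: add FIRST(Body) = { r }.
From Factor ::= Factor y n: add FIRST(Factor) = { n, r }.
Factor ::= n w contributes {n}.
Union: FIRST(Factor) = { n, r }.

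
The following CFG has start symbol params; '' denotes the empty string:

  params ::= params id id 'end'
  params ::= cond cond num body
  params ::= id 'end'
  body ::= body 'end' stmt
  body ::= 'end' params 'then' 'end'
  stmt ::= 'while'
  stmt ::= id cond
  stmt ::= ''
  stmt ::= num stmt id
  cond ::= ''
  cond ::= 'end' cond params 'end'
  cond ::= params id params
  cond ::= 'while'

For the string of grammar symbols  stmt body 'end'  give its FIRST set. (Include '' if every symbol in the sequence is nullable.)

Add FIRST(stmt)\{''} = { 'while', id, num }; stmt is nullable, continue.
Add FIRST(body) = { 'end' }; body is not nullable, stop.

{ 'end', 'while', id, num }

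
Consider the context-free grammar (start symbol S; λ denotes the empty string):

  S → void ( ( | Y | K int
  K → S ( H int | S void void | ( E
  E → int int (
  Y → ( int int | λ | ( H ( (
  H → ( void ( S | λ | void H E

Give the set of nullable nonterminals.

Directly nullable (have an λ-production): Y, H.
S → Y with every symbol nullable, so S is nullable.
No other nonterminal has a production whose RHS symbols are all nullable.

{ H, S, Y }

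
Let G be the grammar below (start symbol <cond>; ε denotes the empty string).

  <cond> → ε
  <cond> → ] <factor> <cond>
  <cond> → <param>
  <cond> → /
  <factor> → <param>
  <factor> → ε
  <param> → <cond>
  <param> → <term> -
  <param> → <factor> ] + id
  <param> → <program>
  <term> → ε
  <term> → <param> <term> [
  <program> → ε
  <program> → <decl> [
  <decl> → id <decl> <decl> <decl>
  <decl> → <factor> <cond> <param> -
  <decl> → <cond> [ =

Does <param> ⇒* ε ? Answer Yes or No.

Yes

<param> → <cond> and each of <cond> is nullable, so <param> ⇒* ε.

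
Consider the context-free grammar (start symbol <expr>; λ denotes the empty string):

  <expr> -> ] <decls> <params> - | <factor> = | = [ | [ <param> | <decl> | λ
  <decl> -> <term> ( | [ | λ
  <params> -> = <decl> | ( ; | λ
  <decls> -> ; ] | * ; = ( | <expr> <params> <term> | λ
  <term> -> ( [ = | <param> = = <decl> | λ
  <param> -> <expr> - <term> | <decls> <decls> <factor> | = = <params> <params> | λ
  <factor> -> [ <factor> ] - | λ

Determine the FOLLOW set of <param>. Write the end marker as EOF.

{ EOF, (, *, -, ;, =, [, ] }

In <expr> -> [ <param>: <param> is at the end, add FOLLOW(<expr>) = { EOF, (, *, -, ;, =, [, ] }.
In <term> -> <param> = = <decl>: add FIRST(= = <decl>) = { = }.
Union: FOLLOW(<param>) = { EOF, (, *, -, ;, =, [, ] }.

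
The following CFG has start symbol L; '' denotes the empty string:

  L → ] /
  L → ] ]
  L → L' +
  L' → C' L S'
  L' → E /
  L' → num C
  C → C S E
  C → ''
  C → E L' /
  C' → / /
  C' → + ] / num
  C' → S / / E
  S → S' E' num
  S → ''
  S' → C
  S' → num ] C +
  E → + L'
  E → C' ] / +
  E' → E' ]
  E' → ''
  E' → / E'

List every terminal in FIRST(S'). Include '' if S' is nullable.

From S' → C: add FIRST(C) = { +, /, ], num, '' } (including '' since C is nullable).
S' → num ] C + contributes {num}.
Union: FIRST(S') = { +, /, ], num, '' }.

{ +, /, ], num, '' }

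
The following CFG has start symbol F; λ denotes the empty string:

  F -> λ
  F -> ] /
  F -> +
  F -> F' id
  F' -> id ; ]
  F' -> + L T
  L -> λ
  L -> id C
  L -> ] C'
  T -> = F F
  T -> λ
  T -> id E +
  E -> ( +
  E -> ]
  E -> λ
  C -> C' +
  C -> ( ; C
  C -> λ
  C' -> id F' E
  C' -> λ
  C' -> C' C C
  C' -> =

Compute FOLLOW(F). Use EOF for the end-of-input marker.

F is the start symbol, so EOF ∈ FOLLOW(F).
In T -> = F F: add FIRST(F)\{λ} = { +, ], id }.
  Since F is nullable, also add FOLLOW(T) = { (, +, =, ], id }.
In T -> = F F: F is at the end, add FOLLOW(T) = { (, +, =, ], id }.
Union: FOLLOW(F) = { EOF, (, +, =, ], id }.

{ EOF, (, +, =, ], id }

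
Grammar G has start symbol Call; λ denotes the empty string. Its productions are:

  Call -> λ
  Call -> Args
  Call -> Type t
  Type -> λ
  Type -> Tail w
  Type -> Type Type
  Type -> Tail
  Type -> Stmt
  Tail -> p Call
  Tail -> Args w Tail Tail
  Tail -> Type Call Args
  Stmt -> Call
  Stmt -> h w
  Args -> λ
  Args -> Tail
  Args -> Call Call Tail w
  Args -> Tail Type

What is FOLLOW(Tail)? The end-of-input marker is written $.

{ $, h, p, t, w }

In Type -> Tail w: add FIRST(w) = { w }.
In Type -> Tail: Tail is at the end, add FOLLOW(Type) = { $, h, p, t, w }.
In Tail -> Args w Tail Tail: add FIRST(Tail)\{λ} = { h, p, t, w }.
  Since Tail is nullable, also add FOLLOW(Tail) = { $, h, p, t, w }.
In Tail -> Args w Tail Tail: Tail is at the end, add FOLLOW(Tail) = { $, h, p, t, w }.
In Args -> Tail: Tail is at the end, add FOLLOW(Args) = { $, h, p, t, w }.
In Args -> Call Call Tail w: add FIRST(w) = { w }.
In Args -> Tail Type: add FIRST(Type)\{λ} = { h, p, t, w }.
  Since Type is nullable, also add FOLLOW(Args) = { $, h, p, t, w }.
Union: FOLLOW(Tail) = { $, h, p, t, w }.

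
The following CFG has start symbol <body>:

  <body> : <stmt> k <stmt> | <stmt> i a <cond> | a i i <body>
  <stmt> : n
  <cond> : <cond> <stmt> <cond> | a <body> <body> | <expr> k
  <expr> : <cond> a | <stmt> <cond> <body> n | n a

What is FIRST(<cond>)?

From <cond> : <cond> <stmt> <cond>: add FIRST(<cond>) = { a, n }.
<cond> : a <body> <body> contributes {a}.
From <cond> : <expr> k: add FIRST(<expr>) = { a, n }.
Union: FIRST(<cond>) = { a, n }.

{ a, n }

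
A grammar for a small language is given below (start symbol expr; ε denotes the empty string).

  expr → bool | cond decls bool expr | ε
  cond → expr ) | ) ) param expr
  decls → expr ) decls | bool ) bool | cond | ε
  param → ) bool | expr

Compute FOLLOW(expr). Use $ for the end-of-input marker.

{ $, ), bool }

expr is the start symbol, so $ ∈ FOLLOW(expr).
In expr → cond decls bool expr: expr is at the end, add FOLLOW(expr) = { $, ), bool }.
In cond → expr ): add FIRST()) = { ) }.
In cond → ) ) param expr: expr is at the end, add FOLLOW(cond) = { ), bool }.
In decls → expr ) decls: add FIRST() decls) = { ) }.
In param → expr: expr is at the end, add FOLLOW(param) = { ), bool }.
Union: FOLLOW(expr) = { $, ), bool }.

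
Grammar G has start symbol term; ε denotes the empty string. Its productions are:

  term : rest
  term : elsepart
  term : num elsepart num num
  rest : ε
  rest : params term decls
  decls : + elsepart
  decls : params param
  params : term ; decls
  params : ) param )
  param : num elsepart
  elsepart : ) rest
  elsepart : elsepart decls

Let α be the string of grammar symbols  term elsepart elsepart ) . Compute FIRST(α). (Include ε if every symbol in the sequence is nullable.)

Add FIRST(term)\{ε} = { ), ;, num }; term is nullable, continue.
Add FIRST(elsepart) = { ) }; elsepart is not nullable, stop.

{ ), ;, num }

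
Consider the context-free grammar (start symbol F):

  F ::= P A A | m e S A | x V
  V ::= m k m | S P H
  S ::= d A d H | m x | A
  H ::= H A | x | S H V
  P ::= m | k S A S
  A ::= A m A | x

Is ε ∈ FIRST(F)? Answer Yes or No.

No nonterminal in this grammar is nullable.
No production of F has an RHS whose symbols are all nullable, so F is not nullable.

No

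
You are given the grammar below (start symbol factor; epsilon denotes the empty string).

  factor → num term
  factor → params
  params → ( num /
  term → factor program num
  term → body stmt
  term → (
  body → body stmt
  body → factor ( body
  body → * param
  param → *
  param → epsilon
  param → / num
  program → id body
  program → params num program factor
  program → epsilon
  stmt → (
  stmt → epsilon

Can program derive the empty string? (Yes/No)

Yes

program has an epsilon-production, so program ⇒ epsilon.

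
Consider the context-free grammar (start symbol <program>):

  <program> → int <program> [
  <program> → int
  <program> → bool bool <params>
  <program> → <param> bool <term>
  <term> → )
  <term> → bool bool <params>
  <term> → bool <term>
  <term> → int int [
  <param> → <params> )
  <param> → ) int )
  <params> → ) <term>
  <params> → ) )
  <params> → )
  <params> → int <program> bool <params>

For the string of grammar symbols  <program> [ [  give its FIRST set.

{ ), bool, int }

Add FIRST(<program>) = { ), bool, int }; <program> is not nullable, stop.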